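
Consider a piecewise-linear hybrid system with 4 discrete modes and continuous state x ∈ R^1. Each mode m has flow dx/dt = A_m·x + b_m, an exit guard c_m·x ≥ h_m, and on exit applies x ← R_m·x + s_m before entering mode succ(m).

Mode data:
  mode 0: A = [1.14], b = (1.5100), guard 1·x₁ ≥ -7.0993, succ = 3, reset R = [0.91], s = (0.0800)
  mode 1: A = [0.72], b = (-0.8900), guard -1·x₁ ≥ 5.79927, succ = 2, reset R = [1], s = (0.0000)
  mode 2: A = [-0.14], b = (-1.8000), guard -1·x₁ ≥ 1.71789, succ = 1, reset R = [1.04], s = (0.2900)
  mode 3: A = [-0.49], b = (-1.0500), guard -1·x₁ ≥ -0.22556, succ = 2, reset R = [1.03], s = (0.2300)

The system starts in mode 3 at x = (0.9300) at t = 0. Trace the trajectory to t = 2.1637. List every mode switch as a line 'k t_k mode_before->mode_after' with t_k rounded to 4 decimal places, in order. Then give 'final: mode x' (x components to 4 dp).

Mode 3: guard c·x = -0.2256 hit at Δt = 0.5314 (t = 0.5314), x⁻ = (0.2256) → reset → x⁺ = (0.4623), jump to mode 2
Mode 2: guard c·x = 1.7179 hit at Δt = 1.2768 (t = 1.8082), x⁻ = (-1.7179) → reset → x⁺ = (-1.4966), jump to mode 1
Mode 1: flow for 0.3555 to horizon, guard not reached → x = (-2.2937)

1 0.5314 3->2
2 1.8082 2->1
final: 1 -2.2937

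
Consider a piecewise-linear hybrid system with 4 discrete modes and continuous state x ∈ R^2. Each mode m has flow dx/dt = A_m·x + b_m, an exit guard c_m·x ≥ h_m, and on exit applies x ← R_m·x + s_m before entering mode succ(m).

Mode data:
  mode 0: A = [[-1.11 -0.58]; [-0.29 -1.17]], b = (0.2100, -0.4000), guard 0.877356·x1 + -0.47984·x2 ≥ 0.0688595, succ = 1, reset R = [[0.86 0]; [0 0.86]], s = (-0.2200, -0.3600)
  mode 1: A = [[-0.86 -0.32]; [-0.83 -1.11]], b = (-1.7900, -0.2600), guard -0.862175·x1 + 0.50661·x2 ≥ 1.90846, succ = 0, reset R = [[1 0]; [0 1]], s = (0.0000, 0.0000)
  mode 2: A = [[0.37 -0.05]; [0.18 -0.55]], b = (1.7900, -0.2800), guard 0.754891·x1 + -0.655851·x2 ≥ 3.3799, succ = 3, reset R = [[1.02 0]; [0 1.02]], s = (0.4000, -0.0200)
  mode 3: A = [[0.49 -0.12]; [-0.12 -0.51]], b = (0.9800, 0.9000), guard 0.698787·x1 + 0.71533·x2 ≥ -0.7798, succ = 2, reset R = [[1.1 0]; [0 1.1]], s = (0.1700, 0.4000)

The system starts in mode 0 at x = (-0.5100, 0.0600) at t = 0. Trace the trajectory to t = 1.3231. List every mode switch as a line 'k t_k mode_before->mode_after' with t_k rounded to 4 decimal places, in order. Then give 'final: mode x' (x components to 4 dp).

Mode 0: guard c·x = 0.0689 hit at Δt = 0.9616 (t = 0.9616), x⁻ = (-0.0198, -0.1798) → reset → x⁺ = (-0.2371, -0.5146), jump to mode 1
Mode 1: flow for 0.3615 to horizon, guard not reached → x = (-0.6895, -0.3013)

1 0.9616 0->1
final: 1 -0.6895 -0.3013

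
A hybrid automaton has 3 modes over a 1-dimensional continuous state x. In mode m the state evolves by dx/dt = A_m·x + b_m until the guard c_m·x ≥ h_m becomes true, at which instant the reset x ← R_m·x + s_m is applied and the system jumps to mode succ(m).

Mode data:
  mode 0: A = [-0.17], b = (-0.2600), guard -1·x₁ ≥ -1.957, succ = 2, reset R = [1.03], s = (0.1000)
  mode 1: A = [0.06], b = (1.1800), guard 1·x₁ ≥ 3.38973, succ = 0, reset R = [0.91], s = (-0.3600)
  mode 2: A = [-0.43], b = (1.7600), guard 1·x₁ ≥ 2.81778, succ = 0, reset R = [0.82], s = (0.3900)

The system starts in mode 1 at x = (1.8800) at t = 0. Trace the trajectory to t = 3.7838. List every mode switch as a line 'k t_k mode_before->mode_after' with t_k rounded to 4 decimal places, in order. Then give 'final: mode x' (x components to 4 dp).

Mode 1: guard c·x = 3.3897 hit at Δt = 1.1287 (t = 1.1287), x⁻ = (3.3897) → reset → x⁺ = (2.7247), jump to mode 0
Mode 0: guard c·x = -1.9570 hit at Δt = 1.1706 (t = 2.2993), x⁻ = (1.9570) → reset → x⁺ = (2.1157), jump to mode 2
Mode 2: guard c·x = 2.8178 hit at Δt = 1.0200 (t = 3.3193), x⁻ = (2.8178) → reset → x⁺ = (2.7006), jump to mode 0
Mode 0: flow for 0.4645 to horizon, guard not reached → x = (2.3794)

1 1.1287 1->0
2 2.2993 0->2
3 3.3193 2->0
final: 0 2.3794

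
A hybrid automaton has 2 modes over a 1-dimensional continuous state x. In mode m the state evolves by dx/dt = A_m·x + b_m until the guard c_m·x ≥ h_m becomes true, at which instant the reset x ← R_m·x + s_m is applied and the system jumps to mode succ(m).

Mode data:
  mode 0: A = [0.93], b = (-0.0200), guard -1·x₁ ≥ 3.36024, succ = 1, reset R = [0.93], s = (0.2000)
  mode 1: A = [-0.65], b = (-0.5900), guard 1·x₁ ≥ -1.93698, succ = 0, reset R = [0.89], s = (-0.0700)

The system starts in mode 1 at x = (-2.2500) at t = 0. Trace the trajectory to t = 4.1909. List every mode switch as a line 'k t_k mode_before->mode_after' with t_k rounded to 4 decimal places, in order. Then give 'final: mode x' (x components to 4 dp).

1 0.4085 1->0
2 1.0774 0->1
3 2.1126 1->0
4 2.7815 0->1
5 3.8168 1->0
final: 0 -2.5494

Mode 1: guard c·x = -1.9370 hit at Δt = 0.4085 (t = 0.4085), x⁻ = (-1.9370) → reset → x⁺ = (-1.7939), jump to mode 0
Mode 0: guard c·x = 3.3602 hit at Δt = 0.6689 (t = 1.0774), x⁻ = (-3.3602) → reset → x⁺ = (-2.9250), jump to mode 1
Mode 1: guard c·x = -1.9370 hit at Δt = 1.0352 (t = 2.1126), x⁻ = (-1.9370) → reset → x⁺ = (-1.7939), jump to mode 0
Mode 0: guard c·x = 3.3602 hit at Δt = 0.6689 (t = 2.7815), x⁻ = (-3.3602) → reset → x⁺ = (-2.9250), jump to mode 1
Mode 1: guard c·x = -1.9370 hit at Δt = 1.0352 (t = 3.8168), x⁻ = (-1.9370) → reset → x⁺ = (-1.7939), jump to mode 0
Mode 0: flow for 0.3741 to horizon, guard not reached → x = (-2.5494)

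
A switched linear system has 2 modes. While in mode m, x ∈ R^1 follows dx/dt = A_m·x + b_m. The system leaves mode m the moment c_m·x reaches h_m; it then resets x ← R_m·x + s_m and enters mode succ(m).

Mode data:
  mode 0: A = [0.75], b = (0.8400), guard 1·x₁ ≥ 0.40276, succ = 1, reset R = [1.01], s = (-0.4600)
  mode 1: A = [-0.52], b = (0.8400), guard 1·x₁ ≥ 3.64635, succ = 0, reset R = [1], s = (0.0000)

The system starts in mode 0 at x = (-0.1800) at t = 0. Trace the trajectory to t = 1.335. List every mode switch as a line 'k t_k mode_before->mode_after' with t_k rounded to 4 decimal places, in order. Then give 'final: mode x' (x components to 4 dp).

1 0.6432 0->1
final: 1 0.4509

Mode 0: guard c·x = 0.4028 hit at Δt = 0.6432 (t = 0.6432), x⁻ = (0.4028) → reset → x⁺ = (-0.0532), jump to mode 1
Mode 1: flow for 0.6918 to horizon, guard not reached → x = (0.4509)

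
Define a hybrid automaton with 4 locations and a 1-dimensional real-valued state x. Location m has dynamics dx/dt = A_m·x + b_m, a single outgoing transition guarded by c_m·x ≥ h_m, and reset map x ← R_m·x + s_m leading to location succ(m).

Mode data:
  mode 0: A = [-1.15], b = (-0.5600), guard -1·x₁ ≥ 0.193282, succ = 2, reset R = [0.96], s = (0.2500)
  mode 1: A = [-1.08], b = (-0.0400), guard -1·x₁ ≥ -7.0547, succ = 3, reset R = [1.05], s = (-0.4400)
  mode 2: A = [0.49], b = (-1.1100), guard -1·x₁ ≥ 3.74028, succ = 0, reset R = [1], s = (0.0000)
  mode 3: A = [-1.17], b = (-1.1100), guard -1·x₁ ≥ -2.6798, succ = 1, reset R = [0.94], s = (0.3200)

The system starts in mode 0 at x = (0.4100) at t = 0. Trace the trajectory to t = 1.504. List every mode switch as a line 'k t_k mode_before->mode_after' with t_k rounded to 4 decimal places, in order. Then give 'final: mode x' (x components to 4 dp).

1 0.9709 0->2
final: 2 -0.5925

Mode 0: guard c·x = 0.1933 hit at Δt = 0.9709 (t = 0.9709), x⁻ = (-0.1933) → reset → x⁺ = (0.0644), jump to mode 2
Mode 2: flow for 0.5331 to horizon, guard not reached → x = (-0.5925)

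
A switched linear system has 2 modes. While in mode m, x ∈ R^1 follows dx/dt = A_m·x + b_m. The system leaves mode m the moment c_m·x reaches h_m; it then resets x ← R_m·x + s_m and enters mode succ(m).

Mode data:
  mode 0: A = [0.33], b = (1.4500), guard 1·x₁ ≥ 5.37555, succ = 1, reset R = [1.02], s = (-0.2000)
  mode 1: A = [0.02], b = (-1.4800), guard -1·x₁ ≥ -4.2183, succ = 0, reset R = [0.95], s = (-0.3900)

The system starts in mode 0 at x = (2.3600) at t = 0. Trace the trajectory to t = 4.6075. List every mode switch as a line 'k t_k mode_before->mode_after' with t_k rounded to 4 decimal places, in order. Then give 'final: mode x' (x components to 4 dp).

Mode 0: guard c·x = 5.3755 hit at Δt = 1.1186 (t = 1.1186), x⁻ = (5.3755) → reset → x⁺ = (5.2831), jump to mode 1
Mode 1: guard c·x = -4.2183 hit at Δt = 0.7688 (t = 1.8874), x⁻ = (4.2183) → reset → x⁺ = (3.6174), jump to mode 0
Mode 0: guard c·x = 5.3755 hit at Δt = 0.6012 (t = 2.4886), x⁻ = (5.3755) → reset → x⁺ = (5.2831), jump to mode 1
Mode 1: guard c·x = -4.2183 hit at Δt = 0.7688 (t = 3.2574), x⁻ = (4.2183) → reset → x⁺ = (3.6174), jump to mode 0
Mode 0: guard c·x = 5.3755 hit at Δt = 0.6012 (t = 3.8587), x⁻ = (5.3755) → reset → x⁺ = (5.2831), jump to mode 1
Mode 1: flow for 0.7488 to horizon, guard not reached → x = (4.2462)

1 1.1186 0->1
2 1.8874 1->0
3 2.4886 0->1
4 3.2574 1->0
5 3.8587 0->1
final: 1 4.2462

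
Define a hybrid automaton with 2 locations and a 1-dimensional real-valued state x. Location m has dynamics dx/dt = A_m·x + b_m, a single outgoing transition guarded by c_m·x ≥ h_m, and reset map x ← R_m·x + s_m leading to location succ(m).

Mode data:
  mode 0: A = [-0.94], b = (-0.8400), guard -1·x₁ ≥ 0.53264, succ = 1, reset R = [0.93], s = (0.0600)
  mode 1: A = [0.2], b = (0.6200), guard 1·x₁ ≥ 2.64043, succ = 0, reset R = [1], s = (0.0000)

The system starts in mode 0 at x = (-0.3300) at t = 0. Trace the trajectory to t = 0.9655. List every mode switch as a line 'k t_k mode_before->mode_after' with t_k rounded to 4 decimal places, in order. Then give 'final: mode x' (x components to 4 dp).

Mode 0: guard c·x = 0.5326 hit at Δt = 0.4740 (t = 0.4740), x⁻ = (-0.5326) → reset → x⁺ = (-0.4354), jump to mode 1
Mode 1: flow for 0.4915 to horizon, guard not reached → x = (-0.1601)

1 0.4740 0->1
final: 1 -0.1601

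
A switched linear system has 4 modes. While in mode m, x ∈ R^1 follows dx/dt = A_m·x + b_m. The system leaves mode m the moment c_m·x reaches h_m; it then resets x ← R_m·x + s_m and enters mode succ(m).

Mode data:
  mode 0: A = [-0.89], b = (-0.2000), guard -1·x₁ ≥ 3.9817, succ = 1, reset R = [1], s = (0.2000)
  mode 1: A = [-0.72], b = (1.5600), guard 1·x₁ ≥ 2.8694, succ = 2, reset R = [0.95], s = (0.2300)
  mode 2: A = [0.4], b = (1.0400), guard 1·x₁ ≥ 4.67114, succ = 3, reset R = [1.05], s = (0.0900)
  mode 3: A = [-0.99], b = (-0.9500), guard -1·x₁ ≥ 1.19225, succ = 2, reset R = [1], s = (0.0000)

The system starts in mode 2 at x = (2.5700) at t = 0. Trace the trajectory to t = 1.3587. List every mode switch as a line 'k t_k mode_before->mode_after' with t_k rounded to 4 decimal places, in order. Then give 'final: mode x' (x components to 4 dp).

Mode 2: guard c·x = 4.6711 hit at Δt = 0.8526 (t = 0.8526), x⁻ = (4.6711) → reset → x⁺ = (4.9947), jump to mode 3
Mode 3: flow for 0.5061 to horizon, guard not reached → x = (2.6481)

1 0.8526 2->3
final: 3 2.6481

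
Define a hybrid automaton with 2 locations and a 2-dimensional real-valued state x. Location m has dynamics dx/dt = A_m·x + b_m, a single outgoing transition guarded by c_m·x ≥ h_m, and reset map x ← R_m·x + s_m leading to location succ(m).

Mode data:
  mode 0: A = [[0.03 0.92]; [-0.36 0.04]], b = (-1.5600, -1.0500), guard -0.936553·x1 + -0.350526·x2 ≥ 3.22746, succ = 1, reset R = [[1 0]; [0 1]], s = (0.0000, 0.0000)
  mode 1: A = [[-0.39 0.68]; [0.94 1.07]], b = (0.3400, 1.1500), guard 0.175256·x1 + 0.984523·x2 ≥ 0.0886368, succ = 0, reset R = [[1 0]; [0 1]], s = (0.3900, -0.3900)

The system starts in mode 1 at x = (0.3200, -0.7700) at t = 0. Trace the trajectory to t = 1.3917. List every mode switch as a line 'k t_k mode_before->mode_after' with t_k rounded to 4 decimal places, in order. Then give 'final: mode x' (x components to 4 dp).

Mode 1: guard c·x = 0.0886 hit at Δt = 0.8609 (t = 0.8609), x⁻ = (0.2783, 0.0405) → reset → x⁺ = (0.6683, -0.3495), jump to mode 0
Mode 0: flow for 0.5308 to horizon, guard not reached → x = (-0.4820, -0.9437)

1 0.8609 1->0
final: 0 -0.4820 -0.9437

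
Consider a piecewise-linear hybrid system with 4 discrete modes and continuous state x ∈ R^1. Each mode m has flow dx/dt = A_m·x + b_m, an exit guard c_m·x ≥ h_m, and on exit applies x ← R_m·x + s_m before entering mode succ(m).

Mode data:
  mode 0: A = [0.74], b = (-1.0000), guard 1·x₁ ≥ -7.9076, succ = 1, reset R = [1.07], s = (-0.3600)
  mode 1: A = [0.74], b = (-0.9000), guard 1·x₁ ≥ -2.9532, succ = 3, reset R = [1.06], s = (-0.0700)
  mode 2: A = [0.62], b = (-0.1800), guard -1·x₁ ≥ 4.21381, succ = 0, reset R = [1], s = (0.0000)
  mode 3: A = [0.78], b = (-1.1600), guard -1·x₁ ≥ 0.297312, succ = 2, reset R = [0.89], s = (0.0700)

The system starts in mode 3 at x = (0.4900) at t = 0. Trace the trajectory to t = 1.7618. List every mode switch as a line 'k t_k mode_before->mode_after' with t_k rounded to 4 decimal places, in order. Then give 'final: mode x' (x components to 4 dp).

1 0.7461 3->2
final: 2 -0.6199

Mode 3: guard c·x = 0.2973 hit at Δt = 0.7461 (t = 0.7461), x⁻ = (-0.2973) → reset → x⁺ = (-0.1946), jump to mode 2
Mode 2: flow for 1.0157 to horizon, guard not reached → x = (-0.6199)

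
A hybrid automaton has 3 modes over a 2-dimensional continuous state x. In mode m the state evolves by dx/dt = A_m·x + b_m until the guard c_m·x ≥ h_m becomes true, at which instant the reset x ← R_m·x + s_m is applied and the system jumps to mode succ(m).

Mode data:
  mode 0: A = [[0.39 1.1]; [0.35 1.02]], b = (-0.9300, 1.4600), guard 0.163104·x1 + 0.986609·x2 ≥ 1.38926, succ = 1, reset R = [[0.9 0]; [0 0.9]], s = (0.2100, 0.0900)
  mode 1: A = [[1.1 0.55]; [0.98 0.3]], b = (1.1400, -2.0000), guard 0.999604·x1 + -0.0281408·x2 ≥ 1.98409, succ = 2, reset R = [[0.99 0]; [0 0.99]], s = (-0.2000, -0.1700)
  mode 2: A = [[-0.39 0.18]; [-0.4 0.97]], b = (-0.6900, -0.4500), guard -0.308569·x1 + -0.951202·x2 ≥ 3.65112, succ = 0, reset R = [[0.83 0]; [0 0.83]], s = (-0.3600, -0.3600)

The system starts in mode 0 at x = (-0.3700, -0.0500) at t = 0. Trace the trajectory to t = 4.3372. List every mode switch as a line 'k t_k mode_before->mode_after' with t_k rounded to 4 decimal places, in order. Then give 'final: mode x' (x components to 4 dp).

1 0.8472 0->1
2 2.0682 1->2
3 3.5026 2->0
final: 0 -6.9954 -7.5988

Mode 0: guard c·x = 1.3893 hit at Δt = 0.8472 (t = 0.8472), x⁻ = (-0.7864, 1.5381) → reset → x⁺ = (-0.4978, 1.4743), jump to mode 1
Mode 1: guard c·x = 1.9841 hit at Δt = 1.2210 (t = 2.0682), x⁻ = (1.9817, -0.1126) → reset → x⁺ = (1.7619, -0.2815), jump to mode 2
Mode 2: guard c·x = 3.6511 hit at Δt = 1.4344 (t = 3.5026), x⁻ = (-0.1252, -3.7978) → reset → x⁺ = (-0.4639, -3.5122), jump to mode 0
Mode 0: flow for 0.8346 to horizon, guard not reached → x = (-6.9954, -7.5988)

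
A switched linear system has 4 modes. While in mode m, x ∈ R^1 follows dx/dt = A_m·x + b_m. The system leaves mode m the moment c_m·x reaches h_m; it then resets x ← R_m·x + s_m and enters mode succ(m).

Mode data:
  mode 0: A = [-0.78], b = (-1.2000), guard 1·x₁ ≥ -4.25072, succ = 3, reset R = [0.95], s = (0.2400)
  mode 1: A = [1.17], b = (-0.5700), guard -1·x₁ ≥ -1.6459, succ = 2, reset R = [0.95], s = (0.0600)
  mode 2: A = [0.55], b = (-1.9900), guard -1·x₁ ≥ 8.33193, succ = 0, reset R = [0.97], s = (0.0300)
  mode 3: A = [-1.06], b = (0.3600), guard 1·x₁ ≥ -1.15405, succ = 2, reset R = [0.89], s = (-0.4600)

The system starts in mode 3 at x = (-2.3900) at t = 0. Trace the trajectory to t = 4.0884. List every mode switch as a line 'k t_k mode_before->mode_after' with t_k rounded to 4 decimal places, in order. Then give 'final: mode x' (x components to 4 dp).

1 0.5688 3->2
2 2.1151 2->0
3 3.2383 0->3
final: 3 -1.3408

Mode 3: guard c·x = -1.1541 hit at Δt = 0.5688 (t = 0.5688), x⁻ = (-1.1540) → reset → x⁺ = (-1.4871), jump to mode 2
Mode 2: guard c·x = 8.3319 hit at Δt = 1.5463 (t = 2.1151), x⁻ = (-8.3319) → reset → x⁺ = (-8.0520), jump to mode 0
Mode 0: guard c·x = -4.2507 hit at Δt = 1.1232 (t = 3.2383), x⁻ = (-4.2507) → reset → x⁺ = (-3.7982), jump to mode 3
Mode 3: flow for 0.8501 to horizon, guard not reached → x = (-1.3408)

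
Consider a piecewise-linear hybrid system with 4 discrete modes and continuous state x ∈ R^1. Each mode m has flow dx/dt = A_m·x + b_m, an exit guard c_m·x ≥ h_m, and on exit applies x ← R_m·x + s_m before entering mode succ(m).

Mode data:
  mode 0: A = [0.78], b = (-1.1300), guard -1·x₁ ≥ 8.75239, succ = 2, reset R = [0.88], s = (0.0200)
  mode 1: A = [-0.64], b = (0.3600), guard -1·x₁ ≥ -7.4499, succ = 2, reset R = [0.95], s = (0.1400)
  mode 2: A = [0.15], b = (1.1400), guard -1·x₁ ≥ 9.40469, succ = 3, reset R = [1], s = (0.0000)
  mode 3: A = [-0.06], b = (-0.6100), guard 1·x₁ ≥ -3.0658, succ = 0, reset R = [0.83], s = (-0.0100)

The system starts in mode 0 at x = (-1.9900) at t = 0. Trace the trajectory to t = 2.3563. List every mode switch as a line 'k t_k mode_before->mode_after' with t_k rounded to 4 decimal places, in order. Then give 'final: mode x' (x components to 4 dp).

1 1.3941 0->2
final: 2 -7.6949

Mode 0: guard c·x = 8.7524 hit at Δt = 1.3941 (t = 1.3941), x⁻ = (-8.7524) → reset → x⁺ = (-7.6821), jump to mode 2
Mode 2: flow for 0.9622 to horizon, guard not reached → x = (-7.6949)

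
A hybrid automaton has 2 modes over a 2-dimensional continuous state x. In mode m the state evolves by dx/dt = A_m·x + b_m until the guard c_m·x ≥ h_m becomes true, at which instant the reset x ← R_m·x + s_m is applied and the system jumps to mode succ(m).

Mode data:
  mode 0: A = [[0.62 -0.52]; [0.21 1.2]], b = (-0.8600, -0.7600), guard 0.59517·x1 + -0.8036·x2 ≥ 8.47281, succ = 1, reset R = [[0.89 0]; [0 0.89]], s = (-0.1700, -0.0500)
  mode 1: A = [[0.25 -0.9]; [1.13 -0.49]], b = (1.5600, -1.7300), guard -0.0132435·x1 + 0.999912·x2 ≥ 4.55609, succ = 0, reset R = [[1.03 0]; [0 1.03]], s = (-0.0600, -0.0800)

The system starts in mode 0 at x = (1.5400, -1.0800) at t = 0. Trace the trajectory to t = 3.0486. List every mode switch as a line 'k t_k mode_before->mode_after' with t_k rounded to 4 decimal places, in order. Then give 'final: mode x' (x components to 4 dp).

1 1.3994 0->1
2 2.7465 1->0
final: 0 11.3493 7.3881

Mode 0: guard c·x = 8.4728 hit at Δt = 1.3994 (t = 1.3994), x⁻ = (5.0645, -6.7926) → reset → x⁺ = (4.3374, -6.0954), jump to mode 1
Mode 1: guard c·x = 4.5561 hit at Δt = 1.3471 (t = 2.7465), x⁻ = (10.2519, 4.6923) → reset → x⁺ = (10.4995, 4.7530), jump to mode 0
Mode 0: flow for 0.3021 to horizon, guard not reached → x = (11.3493, 7.3881)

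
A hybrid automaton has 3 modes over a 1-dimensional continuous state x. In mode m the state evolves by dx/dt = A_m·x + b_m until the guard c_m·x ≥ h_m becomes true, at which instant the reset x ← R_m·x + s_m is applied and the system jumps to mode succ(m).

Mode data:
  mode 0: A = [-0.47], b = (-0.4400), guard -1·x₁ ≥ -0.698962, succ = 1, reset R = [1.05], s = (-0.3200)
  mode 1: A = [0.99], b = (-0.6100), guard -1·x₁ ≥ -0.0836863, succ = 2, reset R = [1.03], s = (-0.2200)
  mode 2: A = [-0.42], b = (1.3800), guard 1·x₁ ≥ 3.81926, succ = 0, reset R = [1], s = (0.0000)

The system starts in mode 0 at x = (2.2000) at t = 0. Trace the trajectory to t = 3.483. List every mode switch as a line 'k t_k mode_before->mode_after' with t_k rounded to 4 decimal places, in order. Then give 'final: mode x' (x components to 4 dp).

Mode 0: guard c·x = -0.6990 hit at Δt = 1.3857 (t = 1.3857), x⁻ = (0.6990) → reset → x⁺ = (0.4139), jump to mode 1
Mode 1: guard c·x = -0.0837 hit at Δt = 0.9778 (t = 2.3635), x⁻ = (0.0837) → reset → x⁺ = (-0.1338), jump to mode 2
Mode 2: flow for 1.1195 to horizon, guard not reached → x = (1.1489)

1 1.3857 0->1
2 2.3635 1->2
final: 2 1.1489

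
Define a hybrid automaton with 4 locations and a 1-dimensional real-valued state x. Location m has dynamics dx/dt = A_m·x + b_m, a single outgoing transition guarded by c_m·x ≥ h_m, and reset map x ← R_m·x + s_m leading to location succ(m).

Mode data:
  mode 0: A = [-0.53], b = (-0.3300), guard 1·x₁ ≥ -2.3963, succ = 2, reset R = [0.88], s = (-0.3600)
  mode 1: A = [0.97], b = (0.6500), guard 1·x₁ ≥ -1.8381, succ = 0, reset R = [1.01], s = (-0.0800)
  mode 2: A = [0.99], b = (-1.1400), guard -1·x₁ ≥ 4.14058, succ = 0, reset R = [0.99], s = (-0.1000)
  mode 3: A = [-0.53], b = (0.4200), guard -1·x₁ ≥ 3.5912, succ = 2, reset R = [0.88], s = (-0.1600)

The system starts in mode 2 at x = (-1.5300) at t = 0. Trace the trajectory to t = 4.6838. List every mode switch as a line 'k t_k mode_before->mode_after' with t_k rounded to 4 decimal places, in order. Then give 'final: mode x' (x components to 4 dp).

1 0.6867 2->0
2 2.0100 0->2
3 2.3935 2->0
4 3.7168 0->2
5 4.1003 2->0
final: 0 -3.2478

Mode 2: guard c·x = 4.1406 hit at Δt = 0.6867 (t = 0.6867), x⁻ = (-4.1406) → reset → x⁺ = (-4.1992), jump to mode 0
Mode 0: guard c·x = -2.3963 hit at Δt = 1.3233 (t = 2.0100), x⁻ = (-2.3963) → reset → x⁺ = (-2.4687), jump to mode 2
Mode 2: guard c·x = 4.1406 hit at Δt = 0.3835 (t = 2.3935), x⁻ = (-4.1406) → reset → x⁺ = (-4.1992), jump to mode 0
Mode 0: guard c·x = -2.3963 hit at Δt = 1.3233 (t = 3.7168), x⁻ = (-2.3963) → reset → x⁺ = (-2.4687), jump to mode 2
Mode 2: guard c·x = 4.1406 hit at Δt = 0.3835 (t = 4.1003), x⁻ = (-4.1406) → reset → x⁺ = (-4.1992), jump to mode 0
Mode 0: flow for 0.5835 to horizon, guard not reached → x = (-3.2478)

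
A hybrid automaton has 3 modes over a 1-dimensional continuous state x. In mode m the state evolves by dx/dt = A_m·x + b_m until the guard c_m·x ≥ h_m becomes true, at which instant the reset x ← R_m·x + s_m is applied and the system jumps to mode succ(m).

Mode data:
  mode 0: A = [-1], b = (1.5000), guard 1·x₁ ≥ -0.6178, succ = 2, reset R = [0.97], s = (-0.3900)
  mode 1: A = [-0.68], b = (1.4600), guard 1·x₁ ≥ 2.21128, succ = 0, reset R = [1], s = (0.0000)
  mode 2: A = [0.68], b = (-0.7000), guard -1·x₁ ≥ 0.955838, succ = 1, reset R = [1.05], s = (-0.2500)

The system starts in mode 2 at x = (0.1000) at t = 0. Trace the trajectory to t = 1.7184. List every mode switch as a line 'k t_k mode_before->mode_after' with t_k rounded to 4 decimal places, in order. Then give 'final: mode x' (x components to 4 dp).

Mode 2: guard c·x = 0.9558 hit at Δt = 1.1161 (t = 1.1161), x⁻ = (-0.9558) → reset → x⁺ = (-1.2536), jump to mode 1
Mode 1: flow for 0.6023 to horizon, guard not reached → x = (-0.1108)

1 1.1161 2->1
final: 1 -0.1108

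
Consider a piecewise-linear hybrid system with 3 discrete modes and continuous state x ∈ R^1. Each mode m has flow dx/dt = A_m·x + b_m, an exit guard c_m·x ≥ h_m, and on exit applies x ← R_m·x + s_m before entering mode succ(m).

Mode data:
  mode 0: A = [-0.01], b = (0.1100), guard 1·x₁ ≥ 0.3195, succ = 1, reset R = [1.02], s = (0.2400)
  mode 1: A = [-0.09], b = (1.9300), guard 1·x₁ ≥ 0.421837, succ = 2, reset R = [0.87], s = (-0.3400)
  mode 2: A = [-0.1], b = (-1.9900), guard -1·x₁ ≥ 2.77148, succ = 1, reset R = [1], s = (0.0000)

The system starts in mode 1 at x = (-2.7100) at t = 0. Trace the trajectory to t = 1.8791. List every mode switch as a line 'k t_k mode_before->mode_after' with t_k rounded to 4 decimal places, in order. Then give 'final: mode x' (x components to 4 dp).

Mode 1: guard c·x = 0.4218 hit at Δt = 1.5430 (t = 1.5430), x⁻ = (0.4218) → reset → x⁺ = (0.0270), jump to mode 2
Mode 2: flow for 0.3361 to horizon, guard not reached → x = (-0.6316)

1 1.5430 1->2
final: 2 -0.6316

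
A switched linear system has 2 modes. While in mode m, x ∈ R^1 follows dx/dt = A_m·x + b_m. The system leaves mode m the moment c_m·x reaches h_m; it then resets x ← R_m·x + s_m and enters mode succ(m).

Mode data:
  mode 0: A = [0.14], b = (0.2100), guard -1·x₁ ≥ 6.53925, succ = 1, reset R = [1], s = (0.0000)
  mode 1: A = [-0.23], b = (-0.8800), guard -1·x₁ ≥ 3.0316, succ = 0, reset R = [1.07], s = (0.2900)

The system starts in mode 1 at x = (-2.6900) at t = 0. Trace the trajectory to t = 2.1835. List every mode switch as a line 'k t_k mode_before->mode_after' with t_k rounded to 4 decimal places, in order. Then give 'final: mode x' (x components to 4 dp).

Mode 1: guard c·x = 3.0316 hit at Δt = 1.5550 (t = 1.5550), x⁻ = (-3.0316) → reset → x⁺ = (-2.9538), jump to mode 0
Mode 0: flow for 0.6285 to horizon, guard not reached → x = (-3.0875)

1 1.5550 1->0
final: 0 -3.0875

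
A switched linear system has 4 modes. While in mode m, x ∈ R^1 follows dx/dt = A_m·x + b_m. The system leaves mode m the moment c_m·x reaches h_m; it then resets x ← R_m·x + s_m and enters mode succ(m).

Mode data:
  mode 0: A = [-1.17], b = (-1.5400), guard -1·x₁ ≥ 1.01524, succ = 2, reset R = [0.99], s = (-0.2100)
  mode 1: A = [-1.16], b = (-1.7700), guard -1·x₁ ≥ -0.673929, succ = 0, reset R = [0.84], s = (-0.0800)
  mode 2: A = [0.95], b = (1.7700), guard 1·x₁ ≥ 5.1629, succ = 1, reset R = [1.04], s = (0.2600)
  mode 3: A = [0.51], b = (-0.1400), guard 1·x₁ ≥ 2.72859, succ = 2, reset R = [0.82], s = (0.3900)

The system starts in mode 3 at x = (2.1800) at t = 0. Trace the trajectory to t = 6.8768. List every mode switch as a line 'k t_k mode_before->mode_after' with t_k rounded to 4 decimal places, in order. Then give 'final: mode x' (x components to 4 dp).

1 0.4961 3->2
2 0.9673 2->1
3 1.9841 1->0
4 3.5138 0->2
5 6.0226 2->1
final: 1 1.1306

Mode 3: guard c·x = 2.7286 hit at Δt = 0.4961 (t = 0.4961), x⁻ = (2.7286) → reset → x⁺ = (2.6274), jump to mode 2
Mode 2: guard c·x = 5.1629 hit at Δt = 0.4712 (t = 0.9673), x⁻ = (5.1629) → reset → x⁺ = (5.6294), jump to mode 1
Mode 1: guard c·x = -0.6739 hit at Δt = 1.0168 (t = 1.9841), x⁻ = (0.6739) → reset → x⁺ = (0.4861), jump to mode 0
Mode 0: guard c·x = 1.0152 hit at Δt = 1.5297 (t = 3.5138), x⁻ = (-1.0152) → reset → x⁺ = (-1.2151), jump to mode 2
Mode 2: guard c·x = 5.1629 hit at Δt = 2.5088 (t = 6.0226), x⁻ = (5.1629) → reset → x⁺ = (5.6294), jump to mode 1
Mode 1: flow for 0.8542 to horizon, guard not reached → x = (1.1306)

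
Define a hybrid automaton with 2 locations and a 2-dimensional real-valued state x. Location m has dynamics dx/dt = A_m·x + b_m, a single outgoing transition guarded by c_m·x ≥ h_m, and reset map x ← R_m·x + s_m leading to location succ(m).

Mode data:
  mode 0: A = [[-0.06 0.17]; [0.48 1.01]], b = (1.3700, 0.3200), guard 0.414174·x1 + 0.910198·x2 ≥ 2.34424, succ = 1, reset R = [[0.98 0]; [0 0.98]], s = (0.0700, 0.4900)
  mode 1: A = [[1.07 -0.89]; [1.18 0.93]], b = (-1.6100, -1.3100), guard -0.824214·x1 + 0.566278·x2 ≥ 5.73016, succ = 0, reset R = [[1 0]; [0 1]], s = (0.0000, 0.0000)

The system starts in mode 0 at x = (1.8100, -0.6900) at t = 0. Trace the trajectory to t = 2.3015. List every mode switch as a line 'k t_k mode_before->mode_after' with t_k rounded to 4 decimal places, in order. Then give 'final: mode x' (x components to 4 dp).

1 1.1993 0->1
final: 1 -0.0558 7.9207

Mode 0: guard c·x = 2.3442 hit at Δt = 1.1993 (t = 1.1993), x⁻ = (3.2633, 1.0906) → reset → x⁺ = (3.2680, 1.5588), jump to mode 1
Mode 1: flow for 1.1022 to horizon, guard not reached → x = (-0.0558, 7.9207)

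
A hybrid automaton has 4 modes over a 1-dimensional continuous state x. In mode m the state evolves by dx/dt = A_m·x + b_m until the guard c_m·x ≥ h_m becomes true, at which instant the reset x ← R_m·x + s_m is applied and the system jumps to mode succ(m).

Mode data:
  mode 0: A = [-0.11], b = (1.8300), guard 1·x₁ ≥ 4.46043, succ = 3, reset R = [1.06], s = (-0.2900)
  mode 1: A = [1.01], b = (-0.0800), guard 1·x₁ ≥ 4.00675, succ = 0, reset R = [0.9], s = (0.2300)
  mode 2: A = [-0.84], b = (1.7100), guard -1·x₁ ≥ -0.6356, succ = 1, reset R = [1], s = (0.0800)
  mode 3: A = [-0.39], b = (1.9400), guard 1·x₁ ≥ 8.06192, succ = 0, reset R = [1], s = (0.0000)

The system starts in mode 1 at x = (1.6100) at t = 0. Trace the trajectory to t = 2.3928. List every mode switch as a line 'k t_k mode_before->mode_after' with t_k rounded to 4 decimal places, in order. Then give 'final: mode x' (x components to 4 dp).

1 0.9329 1->0
2 1.3875 0->3
final: 3 4.6120

Mode 1: guard c·x = 4.0068 hit at Δt = 0.9329 (t = 0.9329), x⁻ = (4.0068) → reset → x⁺ = (3.8361), jump to mode 0
Mode 0: guard c·x = 4.4604 hit at Δt = 0.4546 (t = 1.3875), x⁻ = (4.4604) → reset → x⁺ = (4.4381), jump to mode 3
Mode 3: flow for 1.0053 to horizon, guard not reached → x = (4.6120)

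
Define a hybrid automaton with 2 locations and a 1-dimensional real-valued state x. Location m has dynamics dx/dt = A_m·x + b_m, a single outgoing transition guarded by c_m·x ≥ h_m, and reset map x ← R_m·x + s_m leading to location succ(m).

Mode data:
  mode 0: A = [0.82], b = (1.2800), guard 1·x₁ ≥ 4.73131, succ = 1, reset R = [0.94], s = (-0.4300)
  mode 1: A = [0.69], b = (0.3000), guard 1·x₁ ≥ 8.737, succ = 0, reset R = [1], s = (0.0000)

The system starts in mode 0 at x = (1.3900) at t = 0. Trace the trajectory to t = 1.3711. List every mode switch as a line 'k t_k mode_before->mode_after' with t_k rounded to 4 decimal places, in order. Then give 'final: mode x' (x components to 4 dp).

Mode 0: guard c·x = 4.7313 hit at Δt = 0.9234 (t = 0.9234), x⁻ = (4.7313) → reset → x⁺ = (4.0174), jump to mode 1
Mode 1: flow for 0.4477 to horizon, guard not reached → x = (5.6289)

1 0.9234 0->1
final: 1 5.6289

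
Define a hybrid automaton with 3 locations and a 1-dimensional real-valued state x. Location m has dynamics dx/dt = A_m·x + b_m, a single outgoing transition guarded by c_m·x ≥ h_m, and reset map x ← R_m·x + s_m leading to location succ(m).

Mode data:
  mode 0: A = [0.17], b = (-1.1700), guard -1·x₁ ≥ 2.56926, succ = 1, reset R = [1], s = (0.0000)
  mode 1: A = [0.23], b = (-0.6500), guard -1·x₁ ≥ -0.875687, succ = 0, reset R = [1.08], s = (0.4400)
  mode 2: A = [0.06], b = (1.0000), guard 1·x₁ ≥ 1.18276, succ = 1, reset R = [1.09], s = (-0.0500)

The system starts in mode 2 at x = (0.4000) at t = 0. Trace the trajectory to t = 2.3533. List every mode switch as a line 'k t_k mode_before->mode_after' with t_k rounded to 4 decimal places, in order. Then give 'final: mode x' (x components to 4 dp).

1 0.7474 2->1
2 1.6442 1->0
final: 0 0.6816

Mode 2: guard c·x = 1.1828 hit at Δt = 0.7474 (t = 0.7474), x⁻ = (1.1828) → reset → x⁺ = (1.2392), jump to mode 1
Mode 1: guard c·x = -0.8757 hit at Δt = 0.8968 (t = 1.6442), x⁻ = (0.8757) → reset → x⁺ = (1.3857), jump to mode 0
Mode 0: flow for 0.7091 to horizon, guard not reached → x = (0.6816)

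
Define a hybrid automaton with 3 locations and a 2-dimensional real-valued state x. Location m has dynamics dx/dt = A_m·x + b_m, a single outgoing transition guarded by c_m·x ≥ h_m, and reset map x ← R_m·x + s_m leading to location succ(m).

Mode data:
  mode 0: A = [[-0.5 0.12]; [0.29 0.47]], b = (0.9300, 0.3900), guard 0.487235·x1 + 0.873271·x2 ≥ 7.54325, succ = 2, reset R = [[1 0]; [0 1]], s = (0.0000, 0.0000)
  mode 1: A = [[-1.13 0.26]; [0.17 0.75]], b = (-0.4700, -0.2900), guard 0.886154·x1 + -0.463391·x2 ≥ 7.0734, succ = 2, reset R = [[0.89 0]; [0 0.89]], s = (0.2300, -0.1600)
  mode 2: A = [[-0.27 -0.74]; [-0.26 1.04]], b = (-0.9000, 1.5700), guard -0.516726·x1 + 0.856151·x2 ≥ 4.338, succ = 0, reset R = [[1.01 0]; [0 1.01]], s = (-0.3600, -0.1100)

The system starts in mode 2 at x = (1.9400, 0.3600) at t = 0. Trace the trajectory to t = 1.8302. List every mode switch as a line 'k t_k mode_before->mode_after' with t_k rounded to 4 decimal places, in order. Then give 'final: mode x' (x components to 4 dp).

1 1.2027 2->0
final: 0 -0.2071 5.9724

Mode 2: guard c·x = 4.3380 hit at Δt = 1.2027 (t = 1.2027), x⁻ = (-1.0542, 4.4306) → reset → x⁺ = (-1.4247, 4.3649), jump to mode 0
Mode 0: flow for 0.6275 to horizon, guard not reached → x = (-0.2071, 5.9724)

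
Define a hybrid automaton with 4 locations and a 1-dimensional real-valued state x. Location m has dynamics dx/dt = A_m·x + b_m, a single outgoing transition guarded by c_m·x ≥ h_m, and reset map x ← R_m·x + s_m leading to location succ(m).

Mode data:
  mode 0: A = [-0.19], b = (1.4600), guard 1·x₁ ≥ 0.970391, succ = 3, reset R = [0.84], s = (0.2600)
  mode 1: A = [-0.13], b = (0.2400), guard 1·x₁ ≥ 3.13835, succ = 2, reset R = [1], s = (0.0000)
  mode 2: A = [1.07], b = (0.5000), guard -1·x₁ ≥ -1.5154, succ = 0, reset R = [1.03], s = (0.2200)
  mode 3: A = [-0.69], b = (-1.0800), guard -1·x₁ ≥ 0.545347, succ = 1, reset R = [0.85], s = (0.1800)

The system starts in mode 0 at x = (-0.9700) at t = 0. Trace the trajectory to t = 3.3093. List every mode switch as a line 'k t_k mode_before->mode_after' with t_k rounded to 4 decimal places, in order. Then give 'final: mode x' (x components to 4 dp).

1 1.3362 0->3
2 2.7148 3->1
final: 1 -0.1252

Mode 0: guard c·x = 0.9704 hit at Δt = 1.3362 (t = 1.3362), x⁻ = (0.9704) → reset → x⁺ = (1.0751), jump to mode 3
Mode 3: guard c·x = 0.5453 hit at Δt = 1.3786 (t = 2.7148), x⁻ = (-0.5453) → reset → x⁺ = (-0.2835), jump to mode 1
Mode 1: flow for 0.5945 to horizon, guard not reached → x = (-0.1252)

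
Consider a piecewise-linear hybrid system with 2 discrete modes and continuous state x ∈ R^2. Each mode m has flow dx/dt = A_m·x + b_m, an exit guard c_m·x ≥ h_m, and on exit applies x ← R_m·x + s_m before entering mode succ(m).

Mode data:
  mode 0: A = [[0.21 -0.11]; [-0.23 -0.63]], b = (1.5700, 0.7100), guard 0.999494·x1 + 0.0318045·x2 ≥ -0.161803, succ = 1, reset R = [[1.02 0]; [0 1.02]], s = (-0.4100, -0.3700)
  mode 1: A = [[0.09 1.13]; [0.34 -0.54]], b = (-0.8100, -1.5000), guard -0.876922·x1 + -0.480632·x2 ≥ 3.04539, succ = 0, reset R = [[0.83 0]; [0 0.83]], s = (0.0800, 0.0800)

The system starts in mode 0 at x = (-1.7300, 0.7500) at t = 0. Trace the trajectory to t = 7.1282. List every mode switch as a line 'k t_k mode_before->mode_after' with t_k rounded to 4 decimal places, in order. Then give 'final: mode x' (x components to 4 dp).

1 1.2241 0->1
2 2.6116 1->0
3 4.0264 0->1
4 5.0980 1->0
5 6.4859 0->1
final: 1 -1.5497 -1.0188

Mode 0: guard c·x = -0.1618 hit at Δt = 1.2241 (t = 1.2241), x⁻ = (-0.1978, 1.1283) → reset → x⁺ = (-0.6117, 0.7808), jump to mode 1
Mode 1: guard c·x = 3.0454 hit at Δt = 1.3875 (t = 2.6116), x⁻ = (-2.6143, -1.5664) → reset → x⁺ = (-2.0899, -1.2201), jump to mode 0
Mode 0: guard c·x = -0.1618 hit at Δt = 1.4148 (t = 4.0264), x⁻ = (-0.1741, 0.3838) → reset → x⁺ = (-0.5876, 0.0215), jump to mode 1
Mode 1: guard c·x = 3.0454 hit at Δt = 1.0716 (t = 5.0980), x⁻ = (-2.5829, -1.6237) → reset → x⁺ = (-2.0638, -1.2677), jump to mode 0
Mode 0: guard c·x = -0.1618 hit at Δt = 1.3879 (t = 6.4859), x⁻ = (-0.1728, 0.3427) → reset → x⁺ = (-0.5862, -0.0205), jump to mode 1
Mode 1: flow for 0.6423 to horizon, guard not reached → x = (-1.5497, -1.0188)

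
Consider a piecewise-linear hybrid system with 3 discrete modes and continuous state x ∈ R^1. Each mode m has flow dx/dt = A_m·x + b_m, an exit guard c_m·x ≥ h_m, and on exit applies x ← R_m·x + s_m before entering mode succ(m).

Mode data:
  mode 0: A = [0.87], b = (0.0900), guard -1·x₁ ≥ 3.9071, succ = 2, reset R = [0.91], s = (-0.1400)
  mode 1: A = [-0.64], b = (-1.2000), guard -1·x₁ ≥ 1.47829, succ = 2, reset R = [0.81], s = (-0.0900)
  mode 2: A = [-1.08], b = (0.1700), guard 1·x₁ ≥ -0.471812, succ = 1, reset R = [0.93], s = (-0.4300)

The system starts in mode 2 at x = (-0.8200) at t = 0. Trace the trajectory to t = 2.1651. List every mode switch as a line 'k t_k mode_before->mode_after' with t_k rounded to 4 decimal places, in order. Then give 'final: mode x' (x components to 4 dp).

Mode 2: guard c·x = -0.4718 hit at Δt = 0.4078 (t = 0.4078), x⁻ = (-0.4718) → reset → x⁺ = (-0.8688), jump to mode 1
Mode 1: guard c·x = 1.4783 hit at Δt = 1.4543 (t = 1.8621), x⁻ = (-1.4783) → reset → x⁺ = (-1.2874), jump to mode 2
Mode 2: flow for 0.3030 to horizon, guard not reached → x = (-0.8842)

1 0.4078 2->1
2 1.8621 1->2
final: 2 -0.8842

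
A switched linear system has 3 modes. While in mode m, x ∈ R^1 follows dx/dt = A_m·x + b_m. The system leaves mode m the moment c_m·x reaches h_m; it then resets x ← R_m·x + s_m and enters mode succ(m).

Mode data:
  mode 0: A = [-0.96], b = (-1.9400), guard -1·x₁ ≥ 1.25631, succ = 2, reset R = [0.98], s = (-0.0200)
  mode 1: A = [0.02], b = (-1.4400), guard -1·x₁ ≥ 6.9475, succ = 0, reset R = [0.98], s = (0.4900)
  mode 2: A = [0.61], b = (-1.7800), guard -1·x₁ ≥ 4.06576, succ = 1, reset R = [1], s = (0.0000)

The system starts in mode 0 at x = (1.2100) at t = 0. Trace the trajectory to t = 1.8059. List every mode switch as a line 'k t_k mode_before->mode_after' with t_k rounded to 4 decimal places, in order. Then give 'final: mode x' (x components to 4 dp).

Mode 0: guard c·x = 1.2563 hit at Δt = 1.5013 (t = 1.5013), x⁻ = (-1.2563) → reset → x⁺ = (-1.2512), jump to mode 2
Mode 2: flow for 0.3046 to horizon, guard not reached → x = (-2.1025)

1 1.5013 0->2
final: 2 -2.1025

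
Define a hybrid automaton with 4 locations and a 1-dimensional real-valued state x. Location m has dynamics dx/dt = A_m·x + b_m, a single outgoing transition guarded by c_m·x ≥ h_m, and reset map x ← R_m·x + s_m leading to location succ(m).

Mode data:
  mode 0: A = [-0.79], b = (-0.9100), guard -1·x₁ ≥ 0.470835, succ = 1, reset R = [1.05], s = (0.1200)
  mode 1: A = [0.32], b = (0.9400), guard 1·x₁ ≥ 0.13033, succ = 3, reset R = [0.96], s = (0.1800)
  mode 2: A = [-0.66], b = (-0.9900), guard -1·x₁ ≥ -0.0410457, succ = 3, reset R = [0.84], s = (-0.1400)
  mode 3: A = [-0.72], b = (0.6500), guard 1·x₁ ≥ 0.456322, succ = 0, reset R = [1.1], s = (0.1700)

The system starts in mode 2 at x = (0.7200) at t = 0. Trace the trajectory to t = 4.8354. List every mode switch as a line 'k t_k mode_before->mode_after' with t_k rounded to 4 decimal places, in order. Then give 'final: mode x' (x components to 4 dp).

Mode 2: guard c·x = -0.0410 hit at Δt = 0.5531 (t = 0.5531), x⁻ = (0.0410) → reset → x⁺ = (-0.1055), jump to mode 3
Mode 3: guard c·x = 0.4563 hit at Δt = 1.1315 (t = 1.6846), x⁻ = (0.4563) → reset → x⁺ = (0.6720), jump to mode 0
Mode 0: guard c·x = 0.4708 hit at Δt = 1.2469 (t = 2.9315), x⁻ = (-0.4708) → reset → x⁺ = (-0.3744), jump to mode 1
Mode 1: guard c·x = 0.1303 hit at Δt = 0.5617 (t = 3.4932), x⁻ = (0.1303) → reset → x⁺ = (0.3051), jump to mode 3
Mode 3: guard c·x = 0.4563 hit at Δt = 0.4051 (t = 3.8983), x⁻ = (0.4563) → reset → x⁺ = (0.6720), jump to mode 0
Mode 0: flow for 0.9371 to horizon, guard not reached → x = (-0.2820)

1 0.5531 2->3
2 1.6846 3->0
3 2.9315 0->1
4 3.4932 1->3
5 3.8983 3->0
final: 0 -0.2820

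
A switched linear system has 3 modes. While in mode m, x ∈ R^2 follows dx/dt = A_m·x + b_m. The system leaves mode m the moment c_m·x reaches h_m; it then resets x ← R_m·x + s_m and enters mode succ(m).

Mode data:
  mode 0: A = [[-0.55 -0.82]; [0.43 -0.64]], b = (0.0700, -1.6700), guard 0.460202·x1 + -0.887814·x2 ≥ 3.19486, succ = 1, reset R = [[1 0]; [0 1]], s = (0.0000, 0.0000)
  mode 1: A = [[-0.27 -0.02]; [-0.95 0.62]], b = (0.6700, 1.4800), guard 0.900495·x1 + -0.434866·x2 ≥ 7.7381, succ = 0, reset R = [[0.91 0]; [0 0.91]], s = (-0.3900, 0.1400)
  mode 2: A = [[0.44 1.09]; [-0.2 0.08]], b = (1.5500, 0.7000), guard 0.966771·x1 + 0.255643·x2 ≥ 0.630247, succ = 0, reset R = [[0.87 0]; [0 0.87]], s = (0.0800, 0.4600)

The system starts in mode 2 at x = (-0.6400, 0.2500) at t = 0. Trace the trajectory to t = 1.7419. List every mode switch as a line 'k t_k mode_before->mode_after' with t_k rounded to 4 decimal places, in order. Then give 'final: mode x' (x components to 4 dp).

Mode 2: guard c·x = 0.6302 hit at Δt = 0.5550 (t = 0.5550), x⁻ = (0.4738, 0.6735) → reset → x⁺ = (0.4922, 1.0459), jump to mode 0
Mode 0: flow for 1.1869 to horizon, guard not reached → x = (0.3809, -0.7990)

1 0.5550 2->0
final: 0 0.3809 -0.7990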